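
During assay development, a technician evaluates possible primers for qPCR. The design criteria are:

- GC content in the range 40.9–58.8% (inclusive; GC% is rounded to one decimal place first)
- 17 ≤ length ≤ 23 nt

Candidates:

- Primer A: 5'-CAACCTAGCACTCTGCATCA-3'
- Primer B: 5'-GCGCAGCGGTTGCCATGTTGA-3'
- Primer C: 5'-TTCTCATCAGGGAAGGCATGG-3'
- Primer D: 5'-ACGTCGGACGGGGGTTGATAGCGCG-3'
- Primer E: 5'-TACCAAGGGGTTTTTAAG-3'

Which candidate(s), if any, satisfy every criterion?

Primer A and Primer C.

Primer A (20 nt, A=6 T=4 G=2 C=8): GC 10/20 = 50.0% ✓; length 20 ✓ — passes.
Primer B (21 nt, A=3 T=5 G=8 C=5): GC 13/21 = 61.9%, outside 40.9–58.8% ✗; length 21 ✓ — fails.
Primer C (21 nt, A=5 T=5 G=7 C=4): GC 11/21 = 52.4% ✓; length 21 ✓ — passes.
Primer D (25 nt, A=4 T=4 G=12 C=5): GC 17/25 = 68.0%, outside 40.9–58.8% ✗; length 25, outside 17–23 ✗ — fails.
Primer E (18 nt, A=5 T=6 G=5 C=2): GC 7/18 = 38.9%, outside 40.9–58.8% ✗; length 18 ✓ — fails.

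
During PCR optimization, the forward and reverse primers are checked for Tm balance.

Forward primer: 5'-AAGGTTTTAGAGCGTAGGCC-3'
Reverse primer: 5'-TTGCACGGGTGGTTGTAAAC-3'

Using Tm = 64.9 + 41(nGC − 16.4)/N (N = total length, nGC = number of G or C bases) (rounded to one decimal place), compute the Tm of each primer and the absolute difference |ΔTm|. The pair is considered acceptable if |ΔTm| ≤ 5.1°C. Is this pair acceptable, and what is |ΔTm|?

|ΔTm| = 0.0°C; the pair is acceptable.

Forward: G+C = 10, N = 20 → Tm = 64.9 + 41·(10 − 16.4)/20 = 51.8°C.
Reverse: G+C = 10, N = 20 → Tm = 64.9 + 41·(10 − 16.4)/20 = 51.8°C.
|ΔTm| = |51.8 − 51.8| = 0.0°C, ≤ 5.1°C.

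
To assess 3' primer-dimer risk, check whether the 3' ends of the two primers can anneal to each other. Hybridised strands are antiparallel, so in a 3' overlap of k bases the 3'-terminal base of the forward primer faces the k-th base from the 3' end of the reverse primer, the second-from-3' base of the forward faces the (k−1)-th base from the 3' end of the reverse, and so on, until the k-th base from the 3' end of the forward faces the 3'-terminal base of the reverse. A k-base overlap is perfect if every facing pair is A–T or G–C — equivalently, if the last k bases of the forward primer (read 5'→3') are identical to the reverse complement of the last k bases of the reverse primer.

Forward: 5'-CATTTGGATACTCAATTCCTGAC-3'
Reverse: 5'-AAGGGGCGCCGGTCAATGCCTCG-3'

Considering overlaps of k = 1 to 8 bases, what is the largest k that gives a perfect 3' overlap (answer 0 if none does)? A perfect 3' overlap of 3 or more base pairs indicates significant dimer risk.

Longest perfect overlap: 1 complementary base pair; below the dimer-risk threshold (threshold 3).

Last 8 bases (5'→3') — forward …TTCCTGAC, reverse …ATGCCTCG.
Reverse complement of the reverse primer's last 8 bases: CGAGGCAT; its first k bases are the reverse complement of the reverse primer's last k bases, so a perfect k-base overlap needs the forward primer's last k bases to equal them.
Comparing (forward last k vs required): k=1: C vs C ✓; k=2: AC vs CG ✗; k=3: GAC vs CGA ✗; k=4: TGAC vs CGAG ✗; k=5: CTGAC vs CGAGG ✗; k=6: CCTGAC vs CGAGGC ✗; k=7: TCCTGAC vs CGAGGCA ✗; k=8: TTCCTGAC vs CGAGGCAT ✗.
Only k = 1 is perfect, so the longest perfect 3' overlap is 1.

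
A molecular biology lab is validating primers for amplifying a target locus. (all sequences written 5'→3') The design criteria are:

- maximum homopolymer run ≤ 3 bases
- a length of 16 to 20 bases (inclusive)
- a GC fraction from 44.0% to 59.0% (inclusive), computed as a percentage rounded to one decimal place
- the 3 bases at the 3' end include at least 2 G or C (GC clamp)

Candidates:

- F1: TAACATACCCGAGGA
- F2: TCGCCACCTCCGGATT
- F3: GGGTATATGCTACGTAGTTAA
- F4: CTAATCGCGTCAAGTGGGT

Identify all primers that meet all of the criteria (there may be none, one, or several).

F1 (15 nt, A=6 T=2 G=3 C=4): longest run = 3 ✓; length 15, outside 16–20 ✗; GC 7/15 = 46.7% ✓; 3' end GGA has 2 G/C ✓ — fails.
F2 (16 nt, A=2 T=4 G=3 C=7): longest run = 2 ✓; length 16 ✓; GC 10/16 = 62.5%, outside 44.0–59.0% ✗; 3' end ATT has 0 G/C, need ≥2 ✗ — fails.
F3 (21 nt, A=6 T=7 G=6 C=2): longest run = 3 ✓; length 21, outside 16–20 ✗; GC 8/21 = 38.1%, outside 44.0–59.0% ✗; 3' end TAA has 0 G/C, need ≥2 ✗ — fails.
F4 (19 nt, A=4 T=5 G=6 C=4): longest run = 3 ✓; length 19 ✓; GC 10/19 = 52.6% ✓; 3' end GGT has 2 G/C ✓ — passes.

F4 only.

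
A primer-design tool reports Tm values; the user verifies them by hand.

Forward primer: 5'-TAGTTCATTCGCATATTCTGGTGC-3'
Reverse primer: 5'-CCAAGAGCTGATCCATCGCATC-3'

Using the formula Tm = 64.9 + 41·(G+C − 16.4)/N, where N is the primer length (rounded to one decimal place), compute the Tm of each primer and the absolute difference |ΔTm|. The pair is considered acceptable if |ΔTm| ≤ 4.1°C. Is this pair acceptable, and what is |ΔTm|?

|ΔTm| = 2.7°C; the pair is acceptable.

Forward: G+C = 10, N = 24 → Tm = 64.9 + 41·(10 − 16.4)/24 = 54.0°C.
Reverse: G+C = 12, N = 22 → Tm = 64.9 + 41·(12 − 16.4)/22 = 56.7°C.
|ΔTm| = |54.0 − 56.7| = 2.7°C, ≤ 4.1°C.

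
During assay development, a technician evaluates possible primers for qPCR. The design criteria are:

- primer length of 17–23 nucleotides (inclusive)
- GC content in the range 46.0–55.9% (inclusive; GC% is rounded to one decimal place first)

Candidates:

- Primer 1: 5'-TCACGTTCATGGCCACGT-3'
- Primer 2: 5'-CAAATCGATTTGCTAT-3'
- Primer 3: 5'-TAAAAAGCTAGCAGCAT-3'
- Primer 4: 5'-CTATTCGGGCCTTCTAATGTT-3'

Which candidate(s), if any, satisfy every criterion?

Primer 1 only.

Primer 1 (18 nt, A=3 T=5 G=4 C=6): length 18 ✓; GC 10/18 = 55.6% ✓ — passes.
Primer 2 (16 nt, A=5 T=6 G=2 C=3): length 16, outside 17–23 ✗; GC 5/16 = 31.3%, outside 46.0–55.9% ✗ — fails.
Primer 3 (17 nt, A=8 T=3 G=3 C=3): length 17 ✓; GC 6/17 = 35.3%, outside 46.0–55.9% ✗ — fails.
Primer 4 (21 nt, A=3 T=9 G=4 C=5): length 21 ✓; GC 9/21 = 42.9%, outside 46.0–55.9% ✗ — fails.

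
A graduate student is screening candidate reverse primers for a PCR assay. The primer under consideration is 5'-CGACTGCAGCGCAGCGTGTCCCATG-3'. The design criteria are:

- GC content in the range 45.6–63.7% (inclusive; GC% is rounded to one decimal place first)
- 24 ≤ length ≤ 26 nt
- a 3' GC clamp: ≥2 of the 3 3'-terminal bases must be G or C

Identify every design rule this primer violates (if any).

Base counts: A=4, T=4, G=8, C=9 (length 25).
GC content: GC 17/25 = 68.0%, outside 45.6–63.7% ✗
length: length 25 ✓
GC clamp: 3' end ATG has 1 G/C, need ≥2 ✗

Fails: GC content, GC clamp.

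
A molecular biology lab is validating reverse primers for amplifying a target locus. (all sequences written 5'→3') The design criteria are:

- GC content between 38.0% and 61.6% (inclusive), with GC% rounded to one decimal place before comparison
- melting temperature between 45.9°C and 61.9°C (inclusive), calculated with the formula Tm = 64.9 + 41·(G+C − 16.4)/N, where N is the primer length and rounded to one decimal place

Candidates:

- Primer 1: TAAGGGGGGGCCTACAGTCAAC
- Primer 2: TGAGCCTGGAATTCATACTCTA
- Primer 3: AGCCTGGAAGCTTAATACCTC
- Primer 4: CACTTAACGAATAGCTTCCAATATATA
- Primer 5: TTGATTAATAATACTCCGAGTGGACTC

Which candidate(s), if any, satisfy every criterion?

Primer 1 (22 nt, A=6 T=3 G=8 C=5): GC 13/22 = 59.1% ✓; Tm = 64.9 + 41·(13 − 16.4)/22 = 58.6°C ✓ — passes.
Primer 2 (22 nt, A=6 T=7 G=4 C=5): GC 9/22 = 40.9% ✓; Tm = 64.9 + 41·(9 − 16.4)/22 = 51.1°C ✓ — passes.
Primer 3 (21 nt, A=6 T=5 G=4 C=6): GC 10/21 = 47.6% ✓; Tm = 64.9 + 41·(10 − 16.4)/21 = 52.4°C ✓ — passes.
Primer 4 (27 nt, A=11 T=8 G=2 C=6): GC 8/27 = 29.6%, outside 38.0–61.6% ✗; Tm = 64.9 + 41·(8 − 16.4)/27 = 52.1°C ✓ — fails.
Primer 5 (27 nt, A=8 T=9 G=5 C=5): GC 10/27 = 37.0%, outside 38.0–61.6% ✗; Tm = 64.9 + 41·(10 − 16.4)/27 = 55.2°C ✓ — fails.

Primer 1, Primer 2 and Primer 3.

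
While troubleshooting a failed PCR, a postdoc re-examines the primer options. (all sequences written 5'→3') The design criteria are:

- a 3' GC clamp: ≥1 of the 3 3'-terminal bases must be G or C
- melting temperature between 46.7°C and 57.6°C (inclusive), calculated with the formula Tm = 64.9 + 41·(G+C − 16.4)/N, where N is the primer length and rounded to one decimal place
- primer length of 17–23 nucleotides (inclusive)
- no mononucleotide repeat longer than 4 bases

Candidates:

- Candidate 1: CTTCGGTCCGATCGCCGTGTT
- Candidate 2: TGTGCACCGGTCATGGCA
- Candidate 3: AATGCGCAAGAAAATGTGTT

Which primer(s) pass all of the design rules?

Candidate 1 (21 nt, A=1 T=7 G=6 C=7): 3' end GTT has 1 G/C ✓; Tm = 64.9 + 41·(13 − 16.4)/21 = 58.3°C, outside 46.7–57.6°C ✗; length 21 ✓; longest run = 2 ✓ — fails.
Candidate 2 (18 nt, A=3 T=4 G=6 C=5): 3' end GCA has 2 G/C ✓; Tm = 64.9 + 41·(11 − 16.4)/18 = 52.6°C ✓; length 18 ✓; longest run = 2 ✓ — passes.
Candidate 3 (20 nt, A=8 T=5 G=5 C=2): 3' end GTT has 1 G/C ✓; Tm = 64.9 + 41·(7 − 16.4)/20 = 45.6°C, outside 46.7–57.6°C ✗; length 20 ✓; longest run = 4 ✓ — fails.

Candidate 2 only.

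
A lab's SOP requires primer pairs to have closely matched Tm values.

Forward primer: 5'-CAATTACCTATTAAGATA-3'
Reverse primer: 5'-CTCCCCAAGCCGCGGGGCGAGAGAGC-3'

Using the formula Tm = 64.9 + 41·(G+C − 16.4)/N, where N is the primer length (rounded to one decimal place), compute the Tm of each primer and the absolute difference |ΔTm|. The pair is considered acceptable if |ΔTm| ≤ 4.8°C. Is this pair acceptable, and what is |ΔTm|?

Forward: G+C = 4, N = 18 → Tm = 64.9 + 41·(4 − 16.4)/18 = 36.7°C.
Reverse: G+C = 20, N = 26 → Tm = 64.9 + 41·(20 − 16.4)/26 = 70.6°C.
|ΔTm| = |36.7 − 70.6| = 33.9°C, > 4.8°C.

|ΔTm| = 33.9°C; the pair is not acceptable.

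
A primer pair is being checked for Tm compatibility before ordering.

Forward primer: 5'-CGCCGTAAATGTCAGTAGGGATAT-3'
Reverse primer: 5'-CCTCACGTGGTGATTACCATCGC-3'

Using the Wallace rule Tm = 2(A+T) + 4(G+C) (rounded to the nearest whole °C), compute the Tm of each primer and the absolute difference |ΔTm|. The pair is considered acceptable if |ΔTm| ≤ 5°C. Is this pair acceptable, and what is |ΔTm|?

|ΔTm| = 2°C; the pair is acceptable.

Forward: A=7 T=6 G=7 C=4 → Tm = 2·13 + 4·11 = 70°C.
Reverse: A=4 T=6 G=5 C=8 → Tm = 2·10 + 4·13 = 72°C.
|ΔTm| = |70 − 72| = 2°C, ≤ 5°C.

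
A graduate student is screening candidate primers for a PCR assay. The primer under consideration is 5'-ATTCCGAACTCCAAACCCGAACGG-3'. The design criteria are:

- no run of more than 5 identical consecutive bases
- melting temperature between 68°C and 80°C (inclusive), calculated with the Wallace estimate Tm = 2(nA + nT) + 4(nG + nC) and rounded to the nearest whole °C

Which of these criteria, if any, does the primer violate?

Base counts: A=8, T=3, G=4, C=9 (length 24).
homopolymer run: longest run = 3 ✓
Tm: Tm = 2·11 + 4·13 = 74°C ✓

Meets all criteria.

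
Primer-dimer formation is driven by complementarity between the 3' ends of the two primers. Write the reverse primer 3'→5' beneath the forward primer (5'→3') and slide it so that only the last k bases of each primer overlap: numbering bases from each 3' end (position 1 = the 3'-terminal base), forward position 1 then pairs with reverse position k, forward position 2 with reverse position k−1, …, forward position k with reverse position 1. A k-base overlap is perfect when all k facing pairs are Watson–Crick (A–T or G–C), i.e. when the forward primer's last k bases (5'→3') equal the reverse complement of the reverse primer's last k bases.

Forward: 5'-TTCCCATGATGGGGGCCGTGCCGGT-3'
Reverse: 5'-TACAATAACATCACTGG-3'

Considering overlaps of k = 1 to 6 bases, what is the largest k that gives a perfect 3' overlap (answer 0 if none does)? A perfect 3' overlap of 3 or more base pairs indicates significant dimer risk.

Longest perfect overlap: 0 complementary base pairs; below the dimer-risk threshold (threshold 3).

Last 6 bases (5'→3') — forward …GCCGGT, reverse …CACTGG.
Reverse complement of the reverse primer's last 6 bases: CCAGTG; its first k bases are the reverse complement of the reverse primer's last k bases, so a perfect k-base overlap needs the forward primer's last k bases to equal them.
Comparing (forward last k vs required): k=1: T vs C ✗; k=2: GT vs CC ✗; k=3: GGT vs CCA ✗; k=4: CGGT vs CCAG ✗; k=5: CCGGT vs CCAGT ✗; k=6: GCCGGT vs CCAGTG ✗.
No overlap length from 1 to 6 is perfect, so the longest perfect 3' overlap is 0.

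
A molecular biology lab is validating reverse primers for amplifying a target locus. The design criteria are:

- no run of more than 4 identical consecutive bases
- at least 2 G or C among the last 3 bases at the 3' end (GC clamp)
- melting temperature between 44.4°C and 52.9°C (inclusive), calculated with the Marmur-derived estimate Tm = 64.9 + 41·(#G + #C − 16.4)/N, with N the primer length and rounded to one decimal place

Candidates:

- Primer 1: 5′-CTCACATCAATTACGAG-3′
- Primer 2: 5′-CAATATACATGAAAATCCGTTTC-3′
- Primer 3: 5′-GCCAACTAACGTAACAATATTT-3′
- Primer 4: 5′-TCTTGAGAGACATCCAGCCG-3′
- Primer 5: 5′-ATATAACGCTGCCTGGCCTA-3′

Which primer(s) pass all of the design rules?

None of the candidates satisfy all criteria.

Primer 1 (17 nt, A=6 T=4 G=2 C=5): longest run = 2 ✓; 3' end GAG has 2 G/C ✓; Tm = 64.9 + 41·(7 − 16.4)/17 = 42.2°C, outside 44.4–52.9°C ✗ — fails.
Primer 2 (23 nt, A=9 T=7 G=2 C=5): longest run = 4 ✓; 3' end TTC has 1 G/C, need ≥2 ✗; Tm = 64.9 + 41·(7 − 16.4)/23 = 48.1°C ✓ — fails.
Primer 3 (22 nt, A=9 T=6 G=2 C=5): longest run = 3 ✓; 3' end TTT has 0 G/C, need ≥2 ✗; Tm = 64.9 + 41·(7 − 16.4)/22 = 47.4°C ✓ — fails.
Primer 4 (20 nt, A=5 T=4 G=5 C=6): longest run = 2 ✓; 3' end CCG has 3 G/C ✓; Tm = 64.9 + 41·(11 − 16.4)/20 = 53.8°C, outside 44.4–52.9°C ✗ — fails.
Primer 5 (20 nt, A=5 T=5 G=4 C=6): longest run = 2 ✓; 3' end CTA has 1 G/C, need ≥2 ✗; Tm = 64.9 + 41·(10 − 16.4)/20 = 51.8°C ✓ — fails.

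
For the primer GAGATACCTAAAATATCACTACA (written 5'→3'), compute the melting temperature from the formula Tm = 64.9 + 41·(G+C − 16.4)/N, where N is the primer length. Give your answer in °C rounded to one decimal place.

48.1°C

Base counts: A=11, T=5, G=2, C=5; G+C = 7, N = 23.
Tm = 64.9 + 41·(7 − 16.4)/23 = 64.9 + -385.40/23 = 48.1°C.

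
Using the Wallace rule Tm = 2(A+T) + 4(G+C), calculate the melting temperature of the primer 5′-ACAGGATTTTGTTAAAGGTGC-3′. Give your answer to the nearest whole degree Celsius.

Base counts: A=6, T=7, G=6, C=2 (length 21).
Tm = 2·(6+7) + 4·(6+2) = 2·13 + 4·8 = 26 + 32 = 58°C.

58°C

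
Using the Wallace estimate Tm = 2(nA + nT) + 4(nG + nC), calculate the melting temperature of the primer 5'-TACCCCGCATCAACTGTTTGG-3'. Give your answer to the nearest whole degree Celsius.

Base counts: A=4, T=6, G=4, C=7 (length 21).
Tm = 2·(4+6) + 4·(4+7) = 2·10 + 4·11 = 20 + 44 = 64°C.

64°C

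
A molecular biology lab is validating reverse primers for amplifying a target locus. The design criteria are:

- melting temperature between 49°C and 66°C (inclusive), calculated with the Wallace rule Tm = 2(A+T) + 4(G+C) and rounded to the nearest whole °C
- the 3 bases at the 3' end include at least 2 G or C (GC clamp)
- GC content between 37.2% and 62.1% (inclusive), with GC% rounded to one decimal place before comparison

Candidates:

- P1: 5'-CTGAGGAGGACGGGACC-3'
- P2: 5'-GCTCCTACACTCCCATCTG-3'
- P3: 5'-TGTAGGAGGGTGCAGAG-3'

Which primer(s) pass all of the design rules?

P1 (17 nt, A=4 T=1 G=8 C=4): Tm = 2·5 + 4·12 = 58°C ✓; 3' end ACC has 2 G/C ✓; GC 12/17 = 70.6%, outside 37.2–62.1% ✗ — fails.
P2 (19 nt, A=3 T=5 G=2 C=9): Tm = 2·8 + 4·11 = 60°C ✓; 3' end CTG has 2 G/C ✓; GC 11/19 = 57.9% ✓ — passes.
P3 (17 nt, A=4 T=3 G=9 C=1): Tm = 2·7 + 4·10 = 54°C ✓; 3' end GAG has 2 G/C ✓; GC 10/17 = 58.8% ✓ — passes.

P2 and P3.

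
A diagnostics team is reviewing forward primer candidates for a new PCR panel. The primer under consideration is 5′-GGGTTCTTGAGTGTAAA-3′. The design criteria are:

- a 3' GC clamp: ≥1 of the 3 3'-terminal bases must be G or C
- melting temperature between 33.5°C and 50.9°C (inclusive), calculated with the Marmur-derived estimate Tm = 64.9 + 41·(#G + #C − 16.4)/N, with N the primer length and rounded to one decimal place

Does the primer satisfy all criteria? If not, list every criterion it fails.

Fails: GC clamp.

Base counts: A=4, T=6, G=6, C=1 (length 17).
GC clamp: 3' end AAA has 0 G/C, need ≥1 ✗
Tm: Tm = 64.9 + 41·(7 − 16.4)/17 = 42.2°C ✓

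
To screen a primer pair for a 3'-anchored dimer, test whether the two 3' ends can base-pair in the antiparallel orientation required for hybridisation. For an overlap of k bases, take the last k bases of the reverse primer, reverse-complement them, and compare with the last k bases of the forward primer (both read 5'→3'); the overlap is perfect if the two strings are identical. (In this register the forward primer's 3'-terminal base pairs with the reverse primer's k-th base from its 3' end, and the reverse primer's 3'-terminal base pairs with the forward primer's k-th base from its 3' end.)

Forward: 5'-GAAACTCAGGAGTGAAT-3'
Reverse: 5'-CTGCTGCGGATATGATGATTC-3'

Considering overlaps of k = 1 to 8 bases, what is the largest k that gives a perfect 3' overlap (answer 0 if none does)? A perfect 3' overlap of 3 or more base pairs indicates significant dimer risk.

Last 8 bases (5'→3') — forward …GAGTGAAT, reverse …GATGATTC.
Reverse complement of the reverse primer's last 8 bases: GAATCATC; its first k bases are the reverse complement of the reverse primer's last k bases, so a perfect k-base overlap needs the forward primer's last k bases to equal them.
Comparing (forward last k vs required): k=1: T vs G ✗; k=2: AT vs GA ✗; k=3: AAT vs GAA ✗; k=4: GAAT vs GAAT ✓; k=5: TGAAT vs GAATC ✗; k=6: GTGAAT vs GAATCA ✗; k=7: AGTGAAT vs GAATCAT ✗; k=8: GAGTGAAT vs GAATCATC ✗.
Only k = 4 is perfect, so the longest perfect 3' overlap is 4.

Longest perfect overlap: 4 complementary base pairs; significant dimer risk (threshold 3).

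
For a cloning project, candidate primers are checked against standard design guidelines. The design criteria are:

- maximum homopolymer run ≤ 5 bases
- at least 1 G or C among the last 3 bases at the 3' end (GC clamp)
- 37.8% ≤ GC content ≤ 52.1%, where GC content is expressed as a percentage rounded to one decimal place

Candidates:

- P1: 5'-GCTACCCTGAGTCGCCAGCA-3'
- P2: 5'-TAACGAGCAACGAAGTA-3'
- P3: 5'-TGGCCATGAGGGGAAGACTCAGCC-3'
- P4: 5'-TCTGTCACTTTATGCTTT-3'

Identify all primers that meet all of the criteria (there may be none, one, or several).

P1 (20 nt, A=4 T=3 G=5 C=8): longest run = 3 ✓; 3' end GCA has 2 G/C ✓; GC 13/20 = 65.0%, outside 37.8–52.1% ✗ — fails.
P2 (17 nt, A=8 T=2 G=4 C=3): longest run = 2 ✓; 3' end GTA has 1 G/C ✓; GC 7/17 = 41.2% ✓ — passes.
P3 (24 nt, A=6 T=3 G=9 C=6): longest run = 4 ✓; 3' end GCC has 3 G/C ✓; GC 15/24 = 62.5%, outside 37.8–52.1% ✗ — fails.
P4 (18 nt, A=2 T=10 G=2 C=4): longest run = 3 ✓; 3' end TTT has 0 G/C, need ≥1 ✗; GC 6/18 = 33.3%, outside 37.8–52.1% ✗ — fails.

P2 only.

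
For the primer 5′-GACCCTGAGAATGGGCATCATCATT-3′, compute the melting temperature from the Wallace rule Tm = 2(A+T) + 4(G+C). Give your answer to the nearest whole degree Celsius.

74°C

Base counts: A=7, T=6, G=6, C=6 (length 25).
Tm = 2·(7+6) + 4·(6+6) = 2·13 + 4·12 = 26 + 48 = 74°C.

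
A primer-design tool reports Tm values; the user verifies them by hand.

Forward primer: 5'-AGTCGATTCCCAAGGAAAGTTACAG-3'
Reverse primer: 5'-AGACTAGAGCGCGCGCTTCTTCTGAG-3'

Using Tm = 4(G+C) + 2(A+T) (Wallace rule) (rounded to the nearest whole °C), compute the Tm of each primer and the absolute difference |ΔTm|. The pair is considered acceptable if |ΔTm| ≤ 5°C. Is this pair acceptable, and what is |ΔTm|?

|ΔTm| = 10°C; the pair is not acceptable.

Forward: A=9 T=5 G=6 C=5 → Tm = 2·14 + 4·11 = 72°C.
Reverse: A=5 T=6 G=8 C=7 → Tm = 2·11 + 4·15 = 82°C.
|ΔTm| = |72 − 82| = 10°C, > 5°C.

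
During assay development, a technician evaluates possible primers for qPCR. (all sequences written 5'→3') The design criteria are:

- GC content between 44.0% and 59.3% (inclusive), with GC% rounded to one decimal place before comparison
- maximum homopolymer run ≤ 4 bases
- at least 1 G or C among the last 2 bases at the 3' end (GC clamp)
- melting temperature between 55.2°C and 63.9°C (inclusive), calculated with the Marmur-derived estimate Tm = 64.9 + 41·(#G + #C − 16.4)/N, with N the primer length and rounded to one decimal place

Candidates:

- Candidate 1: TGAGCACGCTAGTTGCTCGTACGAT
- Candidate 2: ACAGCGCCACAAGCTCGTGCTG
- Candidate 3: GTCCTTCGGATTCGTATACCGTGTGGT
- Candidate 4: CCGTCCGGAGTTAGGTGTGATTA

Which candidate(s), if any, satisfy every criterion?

Candidate 3 only.

Candidate 1 (25 nt, A=5 T=7 G=7 C=6): GC 13/25 = 52.0% ✓; longest run = 2 ✓; 3' end AT has 0 G/C, need ≥1 ✗; Tm = 64.9 + 41·(13 − 16.4)/25 = 59.3°C ✓ — fails.
Candidate 2 (22 nt, A=5 T=3 G=6 C=8): GC 14/22 = 63.6%, outside 44.0–59.3% ✗; longest run = 2 ✓; 3' end TG has 1 G/C ✓; Tm = 64.9 + 41·(14 − 16.4)/22 = 60.4°C ✓ — fails.
Candidate 3 (27 nt, A=3 T=10 G=8 C=6): GC 14/27 = 51.9% ✓; longest run = 2 ✓; 3' end GT has 1 G/C ✓; Tm = 64.9 + 41·(14 − 16.4)/27 = 61.3°C ✓ — passes.
Candidate 4 (23 nt, A=4 T=7 G=8 C=4): GC 12/23 = 52.2% ✓; longest run = 2 ✓; 3' end TA has 0 G/C, need ≥1 ✗; Tm = 64.9 + 41·(12 − 16.4)/23 = 57.1°C ✓ — fails.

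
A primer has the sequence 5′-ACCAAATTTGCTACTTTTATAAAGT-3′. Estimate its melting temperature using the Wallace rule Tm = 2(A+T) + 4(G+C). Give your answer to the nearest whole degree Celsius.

Base counts: A=9, T=10, G=2, C=4 (length 25).
Tm = 2·(9+10) + 4·(2+4) = 2·19 + 4·6 = 38 + 24 = 62°C.

62°C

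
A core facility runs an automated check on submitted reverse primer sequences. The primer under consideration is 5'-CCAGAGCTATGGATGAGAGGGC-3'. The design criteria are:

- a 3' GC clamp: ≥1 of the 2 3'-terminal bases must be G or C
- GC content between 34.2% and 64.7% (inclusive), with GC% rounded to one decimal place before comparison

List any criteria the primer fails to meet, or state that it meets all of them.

Meets all criteria.

Base counts: A=6, T=3, G=9, C=4 (length 22).
GC clamp: 3' end GC has 2 G/C ✓
GC content: GC 13/22 = 59.1% ✓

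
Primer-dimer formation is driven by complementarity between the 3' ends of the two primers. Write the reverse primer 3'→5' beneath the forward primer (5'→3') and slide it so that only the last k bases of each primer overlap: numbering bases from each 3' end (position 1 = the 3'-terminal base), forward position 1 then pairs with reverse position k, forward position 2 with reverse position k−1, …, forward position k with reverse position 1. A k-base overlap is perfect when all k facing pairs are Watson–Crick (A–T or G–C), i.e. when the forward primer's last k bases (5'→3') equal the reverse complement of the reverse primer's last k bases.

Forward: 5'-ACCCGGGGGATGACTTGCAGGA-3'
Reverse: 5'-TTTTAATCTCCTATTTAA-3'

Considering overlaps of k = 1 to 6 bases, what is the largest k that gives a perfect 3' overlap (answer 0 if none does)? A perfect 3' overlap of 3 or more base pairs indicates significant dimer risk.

Last 6 bases (5'→3') — forward …GCAGGA, reverse …ATTTAA.
Reverse complement of the reverse primer's last 6 bases: TTAAAT; its first k bases are the reverse complement of the reverse primer's last k bases, so a perfect k-base overlap needs the forward primer's last k bases to equal them.
Comparing (forward last k vs required): k=1: A vs T ✗; k=2: GA vs TT ✗; k=3: GGA vs TTA ✗; k=4: AGGA vs TTAA ✗; k=5: CAGGA vs TTAAA ✗; k=6: GCAGGA vs TTAAAT ✗.
No overlap length from 1 to 6 is perfect, so the longest perfect 3' overlap is 0.

Longest perfect overlap: 0 complementary base pairs; below the dimer-risk threshold (threshold 3).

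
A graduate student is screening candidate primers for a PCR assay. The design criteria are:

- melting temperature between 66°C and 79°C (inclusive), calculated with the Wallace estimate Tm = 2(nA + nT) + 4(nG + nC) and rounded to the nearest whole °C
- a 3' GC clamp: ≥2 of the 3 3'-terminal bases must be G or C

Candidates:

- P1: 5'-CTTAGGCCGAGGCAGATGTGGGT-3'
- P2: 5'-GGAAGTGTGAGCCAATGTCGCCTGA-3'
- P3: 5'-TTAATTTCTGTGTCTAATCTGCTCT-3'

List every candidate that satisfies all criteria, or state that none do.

P1 (23 nt, A=4 T=5 G=10 C=4): Tm = 2·9 + 4·14 = 74°C ✓; 3' end GGT has 2 G/C ✓ — passes.
P2 (25 nt, A=6 T=5 G=9 C=5): Tm = 2·11 + 4·14 = 78°C ✓; 3' end TGA has 1 G/C, need ≥2 ✗ — fails.
P3 (25 nt, A=4 T=13 G=3 C=5): Tm = 2·17 + 4·8 = 66°C ✓; 3' end TCT has 1 G/C, need ≥2 ✗ — fails.

P1 only.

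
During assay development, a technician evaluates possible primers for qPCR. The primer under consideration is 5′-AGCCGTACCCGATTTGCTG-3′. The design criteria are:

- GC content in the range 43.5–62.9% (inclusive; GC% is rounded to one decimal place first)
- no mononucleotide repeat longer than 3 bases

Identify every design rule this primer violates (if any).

Meets all criteria.

Base counts: A=3, T=5, G=5, C=6 (length 19).
GC content: GC 11/19 = 57.9% ✓
homopolymer run: longest run = 3 ✓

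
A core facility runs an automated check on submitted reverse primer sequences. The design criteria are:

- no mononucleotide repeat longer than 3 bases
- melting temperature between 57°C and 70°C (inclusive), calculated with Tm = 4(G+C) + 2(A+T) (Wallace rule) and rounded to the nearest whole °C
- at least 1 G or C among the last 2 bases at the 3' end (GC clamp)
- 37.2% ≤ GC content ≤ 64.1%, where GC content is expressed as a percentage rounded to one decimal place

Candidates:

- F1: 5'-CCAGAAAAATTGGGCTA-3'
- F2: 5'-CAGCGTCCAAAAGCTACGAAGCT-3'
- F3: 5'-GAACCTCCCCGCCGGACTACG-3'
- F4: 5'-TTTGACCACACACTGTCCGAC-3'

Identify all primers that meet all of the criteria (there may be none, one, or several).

F4 only.

F1 (17 nt, A=7 T=3 G=4 C=3): longest run = 5, exceeds 3 ✗; Tm = 2·10 + 4·7 = 48°C, outside 57–70°C ✗; 3' end TA has 0 G/C, need ≥1 ✗; GC 7/17 = 41.2% ✓ — fails.
F2 (23 nt, A=8 T=3 G=5 C=7): longest run = 4, exceeds 3 ✗; Tm = 2·11 + 4·12 = 70°C ✓; 3' end CT has 1 G/C ✓; GC 12/23 = 52.2% ✓ — fails.
F3 (21 nt, A=4 T=2 G=5 C=10): longest run = 4, exceeds 3 ✗; Tm = 2·6 + 4·15 = 72°C, outside 57–70°C ✗; 3' end CG has 2 G/C ✓; GC 15/21 = 71.4%, outside 37.2–64.1% ✗ — fails.
F4 (21 nt, A=5 T=5 G=3 C=8): longest run = 3 ✓; Tm = 2·10 + 4·11 = 64°C ✓; 3' end AC has 1 G/C ✓; GC 11/21 = 52.4% ✓ — passes.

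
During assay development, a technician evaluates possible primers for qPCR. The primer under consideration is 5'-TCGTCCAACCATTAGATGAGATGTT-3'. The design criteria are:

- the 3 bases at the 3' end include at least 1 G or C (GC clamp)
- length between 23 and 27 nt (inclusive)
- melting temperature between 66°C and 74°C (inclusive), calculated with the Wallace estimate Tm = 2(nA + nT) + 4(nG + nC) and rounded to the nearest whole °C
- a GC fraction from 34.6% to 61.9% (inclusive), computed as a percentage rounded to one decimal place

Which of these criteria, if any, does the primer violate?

Meets all criteria.

Base counts: A=7, T=8, G=5, C=5 (length 25).
GC clamp: 3' end GTT has 1 G/C ✓
length: length 25 ✓
Tm: Tm = 2·15 + 4·10 = 70°C ✓
GC content: GC 10/25 = 40.0% ✓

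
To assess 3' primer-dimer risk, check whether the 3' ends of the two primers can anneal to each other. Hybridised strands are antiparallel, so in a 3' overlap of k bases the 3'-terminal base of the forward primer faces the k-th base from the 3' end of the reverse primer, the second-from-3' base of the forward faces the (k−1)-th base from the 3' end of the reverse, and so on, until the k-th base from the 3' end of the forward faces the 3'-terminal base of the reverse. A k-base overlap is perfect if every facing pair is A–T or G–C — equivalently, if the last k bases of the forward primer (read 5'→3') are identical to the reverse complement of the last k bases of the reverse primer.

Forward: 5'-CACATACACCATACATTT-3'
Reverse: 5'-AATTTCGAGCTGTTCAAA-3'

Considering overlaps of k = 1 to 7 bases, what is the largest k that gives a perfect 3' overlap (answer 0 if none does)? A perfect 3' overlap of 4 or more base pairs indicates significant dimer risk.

Longest perfect overlap: 3 complementary base pairs; below the dimer-risk threshold (threshold 4).

Last 7 bases (5'→3') — forward …TACATTT, reverse …GTTCAAA.
Reverse complement of the reverse primer's last 7 bases: TTTGAAC; its first k bases are the reverse complement of the reverse primer's last k bases, so a perfect k-base overlap needs the forward primer's last k bases to equal them.
Comparing (forward last k vs required): k=1: T vs T ✓; k=2: TT vs TT ✓; k=3: TTT vs TTT ✓; k=4: ATTT vs TTTG ✗; k=5: CATTT vs TTTGA ✗; k=6: ACATTT vs TTTGAA ✗; k=7: TACATTT vs TTTGAAC ✗.
Perfect overlaps at k = 1, 2, 3; the largest is 3.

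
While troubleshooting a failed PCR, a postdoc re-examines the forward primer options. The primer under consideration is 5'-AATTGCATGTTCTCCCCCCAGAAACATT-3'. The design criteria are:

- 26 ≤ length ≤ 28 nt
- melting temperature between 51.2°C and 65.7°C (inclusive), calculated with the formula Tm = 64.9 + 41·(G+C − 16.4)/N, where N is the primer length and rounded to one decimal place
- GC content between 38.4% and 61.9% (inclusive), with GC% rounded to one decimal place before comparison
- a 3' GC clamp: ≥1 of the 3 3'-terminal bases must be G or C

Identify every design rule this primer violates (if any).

Fails: GC clamp.

Base counts: A=8, T=8, G=3, C=9 (length 28).
length: length 28 ✓
Tm: Tm = 64.9 + 41·(12 − 16.4)/28 = 58.5°C ✓
GC content: GC 12/28 = 42.9% ✓
GC clamp: 3' end ATT has 0 G/C, need ≥1 ✗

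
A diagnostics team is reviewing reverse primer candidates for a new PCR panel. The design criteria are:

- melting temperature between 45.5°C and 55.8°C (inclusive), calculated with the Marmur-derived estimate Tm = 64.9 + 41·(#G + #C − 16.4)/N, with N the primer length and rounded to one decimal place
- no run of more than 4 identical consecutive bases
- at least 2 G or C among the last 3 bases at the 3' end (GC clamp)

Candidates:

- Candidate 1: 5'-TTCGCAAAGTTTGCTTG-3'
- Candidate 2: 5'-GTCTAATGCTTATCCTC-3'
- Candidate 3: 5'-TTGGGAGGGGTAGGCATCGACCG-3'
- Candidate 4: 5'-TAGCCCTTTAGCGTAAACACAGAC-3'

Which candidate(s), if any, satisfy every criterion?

Candidate 4 only.

Candidate 1 (17 nt, A=3 T=7 G=4 C=3): Tm = 64.9 + 41·(7 − 16.4)/17 = 42.2°C, outside 45.5–55.8°C ✗; longest run = 3 ✓; 3' end TTG has 1 G/C, need ≥2 ✗ — fails.
Candidate 2 (17 nt, A=3 T=7 G=2 C=5): Tm = 64.9 + 41·(7 − 16.4)/17 = 42.2°C, outside 45.5–55.8°C ✗; longest run = 2 ✓; 3' end CTC has 2 G/C ✓ — fails.
Candidate 3 (23 nt, A=4 T=4 G=11 C=4): Tm = 64.9 + 41·(15 − 16.4)/23 = 62.4°C, outside 45.5–55.8°C ✗; longest run = 4 ✓; 3' end CCG has 3 G/C ✓ — fails.
Candidate 4 (24 nt, A=8 T=5 G=4 C=7): Tm = 64.9 + 41·(11 − 16.4)/24 = 55.7°C ✓; longest run = 3 ✓; 3' end GAC has 2 G/C ✓ — passes.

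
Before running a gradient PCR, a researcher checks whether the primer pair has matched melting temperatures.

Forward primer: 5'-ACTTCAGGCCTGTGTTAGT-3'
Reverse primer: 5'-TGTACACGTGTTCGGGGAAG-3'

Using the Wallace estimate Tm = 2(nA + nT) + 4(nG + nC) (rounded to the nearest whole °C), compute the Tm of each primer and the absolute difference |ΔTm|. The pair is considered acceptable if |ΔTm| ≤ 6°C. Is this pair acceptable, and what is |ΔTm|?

|ΔTm| = 6°C; the pair is acceptable.

Forward: A=3 T=7 G=5 C=4 → Tm = 2·10 + 4·9 = 56°C.
Reverse: A=4 T=5 G=8 C=3 → Tm = 2·9 + 4·11 = 62°C.
|ΔTm| = |56 − 62| = 6°C, ≤ 6°C.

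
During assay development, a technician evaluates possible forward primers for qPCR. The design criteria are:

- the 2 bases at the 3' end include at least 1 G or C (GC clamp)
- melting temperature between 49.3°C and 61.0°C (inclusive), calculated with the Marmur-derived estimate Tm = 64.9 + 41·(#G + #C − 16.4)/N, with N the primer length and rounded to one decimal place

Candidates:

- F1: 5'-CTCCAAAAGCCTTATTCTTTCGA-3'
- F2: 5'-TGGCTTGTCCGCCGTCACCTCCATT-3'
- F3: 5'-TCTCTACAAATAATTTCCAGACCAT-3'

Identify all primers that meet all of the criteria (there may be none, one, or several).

F1 (23 nt, A=6 T=8 G=2 C=7): 3' end GA has 1 G/C ✓; Tm = 64.9 + 41·(9 − 16.4)/23 = 51.7°C ✓ — passes.
F2 (25 nt, A=2 T=8 G=5 C=10): 3' end TT has 0 G/C, need ≥1 ✗; Tm = 64.9 + 41·(15 − 16.4)/25 = 62.6°C, outside 49.3–61.0°C ✗ — fails.
F3 (25 nt, A=9 T=8 G=1 C=7): 3' end AT has 0 G/C, need ≥1 ✗; Tm = 64.9 + 41·(8 − 16.4)/25 = 51.1°C ✓ — fails.

F1 only.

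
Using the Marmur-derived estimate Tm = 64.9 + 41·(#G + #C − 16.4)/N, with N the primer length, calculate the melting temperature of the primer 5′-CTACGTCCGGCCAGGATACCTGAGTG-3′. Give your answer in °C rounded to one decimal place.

Base counts: A=5, T=5, G=8, C=8; G+C = 16, N = 26.
Tm = 64.9 + 41·(16 − 16.4)/26 = 64.9 + -16.40/26 = 64.3°C.

64.3°C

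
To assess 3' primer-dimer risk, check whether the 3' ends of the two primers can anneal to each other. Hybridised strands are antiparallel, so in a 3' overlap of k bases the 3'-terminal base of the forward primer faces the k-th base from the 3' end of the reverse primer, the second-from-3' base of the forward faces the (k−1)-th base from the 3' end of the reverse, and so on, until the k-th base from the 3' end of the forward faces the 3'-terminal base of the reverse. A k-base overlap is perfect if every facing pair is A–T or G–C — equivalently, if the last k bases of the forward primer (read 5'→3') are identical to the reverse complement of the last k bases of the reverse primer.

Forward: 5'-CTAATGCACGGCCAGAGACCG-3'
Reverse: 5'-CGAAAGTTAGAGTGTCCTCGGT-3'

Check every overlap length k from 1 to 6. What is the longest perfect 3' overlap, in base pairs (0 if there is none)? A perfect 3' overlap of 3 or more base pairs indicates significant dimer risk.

Longest perfect overlap: 4 complementary base pairs; significant dimer risk (threshold 3).

Last 6 bases (5'→3') — forward …AGACCG, reverse …CTCGGT.
Reverse complement of the reverse primer's last 6 bases: ACCGAG; its first k bases are the reverse complement of the reverse primer's last k bases, so a perfect k-base overlap needs the forward primer's last k bases to equal them.
Comparing (forward last k vs required): k=1: G vs A ✗; k=2: CG vs AC ✗; k=3: CCG vs ACC ✗; k=4: ACCG vs ACCG ✓; k=5: GACCG vs ACCGA ✗; k=6: AGACCG vs ACCGAG ✗.
Only k = 4 is perfect, so the longest perfect 3' overlap is 4.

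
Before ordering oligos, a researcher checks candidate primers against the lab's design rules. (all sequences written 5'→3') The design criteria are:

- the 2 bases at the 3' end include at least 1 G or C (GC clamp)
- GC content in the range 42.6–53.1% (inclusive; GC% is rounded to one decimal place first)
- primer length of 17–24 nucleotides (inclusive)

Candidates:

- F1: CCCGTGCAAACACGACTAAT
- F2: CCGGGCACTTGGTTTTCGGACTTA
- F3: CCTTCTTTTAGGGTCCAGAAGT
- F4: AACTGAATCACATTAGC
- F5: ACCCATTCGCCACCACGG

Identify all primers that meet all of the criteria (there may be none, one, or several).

F1 (20 nt, A=7 T=3 G=3 C=7): 3' end AT has 0 G/C, need ≥1 ✗; GC 10/20 = 50.0% ✓; length 20 ✓ — fails.
F2 (24 nt, A=3 T=8 G=7 C=6): 3' end TA has 0 G/C, need ≥1 ✗; GC 13/24 = 54.2%, outside 42.6–53.1% ✗; length 24 ✓ — fails.
F3 (22 nt, A=4 T=8 G=5 C=5): 3' end GT has 1 G/C ✓; GC 10/22 = 45.5% ✓; length 22 ✓ — passes.
F4 (17 nt, A=7 T=4 G=2 C=4): 3' end GC has 2 G/C ✓; GC 6/17 = 35.3%, outside 42.6–53.1% ✗; length 17 ✓ — fails.
F5 (18 nt, A=4 T=2 G=3 C=9): 3' end GG has 2 G/C ✓; GC 12/18 = 66.7%, outside 42.6–53.1% ✗; length 18 ✓ — fails.

F3 only.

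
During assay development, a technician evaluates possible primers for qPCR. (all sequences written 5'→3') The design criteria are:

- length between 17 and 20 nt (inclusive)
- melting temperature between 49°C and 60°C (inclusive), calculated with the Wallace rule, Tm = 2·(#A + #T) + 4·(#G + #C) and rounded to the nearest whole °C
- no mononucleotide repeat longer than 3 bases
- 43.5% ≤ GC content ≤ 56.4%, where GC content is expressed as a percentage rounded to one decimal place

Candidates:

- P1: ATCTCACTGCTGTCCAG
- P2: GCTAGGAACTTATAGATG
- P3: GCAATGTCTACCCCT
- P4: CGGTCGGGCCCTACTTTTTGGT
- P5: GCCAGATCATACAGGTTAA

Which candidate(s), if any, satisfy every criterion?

P1 only.

P1 (17 nt, A=3 T=5 G=3 C=6): length 17 ✓; Tm = 2·8 + 4·9 = 52°C ✓; longest run = 2 ✓; GC 9/17 = 52.9% ✓ — passes.
P2 (18 nt, A=6 T=5 G=5 C=2): length 18 ✓; Tm = 2·11 + 4·7 = 50°C ✓; longest run = 2 ✓; GC 7/18 = 38.9%, outside 43.5–56.4% ✗ — fails.
P3 (15 nt, A=3 T=4 G=2 C=6): length 15, outside 17–20 ✗; Tm = 2·7 + 4·8 = 46°C, outside 49–60°C ✗; longest run = 4, exceeds 3 ✗; GC 8/15 = 53.3% ✓ — fails.
P4 (22 nt, A=1 T=8 G=7 C=6): length 22, outside 17–20 ✗; Tm = 2·9 + 4·13 = 70°C, outside 49–60°C ✗; longest run = 5, exceeds 3 ✗; GC 13/22 = 59.1%, outside 43.5–56.4% ✗ — fails.
P5 (19 nt, A=7 T=4 G=4 C=4): length 19 ✓; Tm = 2·11 + 4·8 = 54°C ✓; longest run = 2 ✓; GC 8/19 = 42.1%, outside 43.5–56.4% ✗ — fails.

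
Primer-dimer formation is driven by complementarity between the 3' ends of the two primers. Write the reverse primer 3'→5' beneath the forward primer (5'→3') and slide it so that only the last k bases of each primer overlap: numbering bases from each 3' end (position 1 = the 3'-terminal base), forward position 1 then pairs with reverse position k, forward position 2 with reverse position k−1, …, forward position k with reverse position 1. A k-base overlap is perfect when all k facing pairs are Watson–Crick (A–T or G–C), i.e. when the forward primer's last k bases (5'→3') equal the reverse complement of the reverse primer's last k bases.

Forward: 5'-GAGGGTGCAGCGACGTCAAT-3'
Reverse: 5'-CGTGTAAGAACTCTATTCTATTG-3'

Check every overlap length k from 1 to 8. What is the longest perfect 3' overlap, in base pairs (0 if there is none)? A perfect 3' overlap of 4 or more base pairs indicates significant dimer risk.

Last 8 bases (5'→3') — forward …ACGTCAAT, reverse …TTCTATTG.
Reverse complement of the reverse primer's last 8 bases: CAATAGAA; its first k bases are the reverse complement of the reverse primer's last k bases, so a perfect k-base overlap needs the forward primer's last k bases to equal them.
Comparing (forward last k vs required): k=1: T vs C ✗; k=2: AT vs CA ✗; k=3: AAT vs CAA ✗; k=4: CAAT vs CAAT ✓; k=5: TCAAT vs CAATA ✗; k=6: GTCAAT vs CAATAG ✗; k=7: CGTCAAT vs CAATAGA ✗; k=8: ACGTCAAT vs CAATAGAA ✗.
Only k = 4 is perfect, so the longest perfect 3' overlap is 4.

Longest perfect overlap: 4 complementary base pairs; significant dimer risk (threshold 4).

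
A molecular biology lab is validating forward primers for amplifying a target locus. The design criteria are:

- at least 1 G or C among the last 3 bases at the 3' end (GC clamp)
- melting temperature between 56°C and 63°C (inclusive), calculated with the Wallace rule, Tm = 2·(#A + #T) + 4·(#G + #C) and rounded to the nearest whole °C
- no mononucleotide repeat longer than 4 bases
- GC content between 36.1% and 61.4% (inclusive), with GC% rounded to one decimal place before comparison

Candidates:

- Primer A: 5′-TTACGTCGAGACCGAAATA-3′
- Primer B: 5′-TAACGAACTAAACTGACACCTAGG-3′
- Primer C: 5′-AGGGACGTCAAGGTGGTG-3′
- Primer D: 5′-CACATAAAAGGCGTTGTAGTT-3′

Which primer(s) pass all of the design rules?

Primer A (19 nt, A=7 T=4 G=4 C=4): 3' end ATA has 0 G/C, need ≥1 ✗; Tm = 2·11 + 4·8 = 54°C, outside 56–63°C ✗; longest run = 3 ✓; GC 8/19 = 42.1% ✓ — fails.
Primer B (24 nt, A=10 T=4 G=4 C=6): 3' end AGG has 2 G/C ✓; Tm = 2·14 + 4·10 = 68°C, outside 56–63°C ✗; longest run = 3 ✓; GC 10/24 = 41.7% ✓ — fails.
Primer C (18 nt, A=4 T=3 G=9 C=2): 3' end GTG has 2 G/C ✓; Tm = 2·7 + 4·11 = 58°C ✓; longest run = 3 ✓; GC 11/18 = 61.1% ✓ — passes.
Primer D (21 nt, A=7 T=6 G=5 C=3): 3' end GTT has 1 G/C ✓; Tm = 2·13 + 4·8 = 58°C ✓; longest run = 4 ✓; GC 8/21 = 38.1% ✓ — passes.

Primer C and Primer D.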